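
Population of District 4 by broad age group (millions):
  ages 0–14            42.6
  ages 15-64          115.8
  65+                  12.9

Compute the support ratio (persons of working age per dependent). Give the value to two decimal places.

Support ratio = 115.8 / (42.6 + 12.9) = 115.8 / 55.5 = 2.09

Support ratio: 2.09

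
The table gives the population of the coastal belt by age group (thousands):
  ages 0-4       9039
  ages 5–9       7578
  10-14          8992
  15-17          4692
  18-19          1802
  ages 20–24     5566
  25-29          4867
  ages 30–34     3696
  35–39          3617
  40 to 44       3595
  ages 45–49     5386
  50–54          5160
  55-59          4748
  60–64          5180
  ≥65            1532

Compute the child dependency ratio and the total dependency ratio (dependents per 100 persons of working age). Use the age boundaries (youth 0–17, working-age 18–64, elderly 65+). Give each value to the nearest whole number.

Youth dependency ratio: 69
Total dependency ratio: 73

0–17: 9039 + 7578 + 8992 + 4692 = 30301
18–64: 1802 + 5566 + 4867 + 3696 + 3617 + 3595 + 5386 + 5160 + 4748 + 5180 = 43617
65+: 1532
Youth dependency ratio = 30301 / 43617 × 100 = 69
Total dependency ratio = (30301 + 1532) / 43617 × 100 = 31833 / 43617 × 100 = 73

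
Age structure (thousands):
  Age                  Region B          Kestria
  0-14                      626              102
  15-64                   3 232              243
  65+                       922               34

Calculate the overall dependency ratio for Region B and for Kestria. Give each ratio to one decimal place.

Region B: (626 + 922) / 3 232 × 100 = 1 548 / 3 232 × 100 = 47.9
Kestria: (102 + 34) / 243 × 100 = 136 / 243 × 100 = 56.0

Region B: 47.9
Kestria: 56.0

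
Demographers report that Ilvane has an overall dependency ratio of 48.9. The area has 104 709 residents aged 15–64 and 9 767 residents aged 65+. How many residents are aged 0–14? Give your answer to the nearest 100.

Total dependency ratio = (youth + elderly) / working-age × 100
48.9 = (Y + 9 767) / 104 709 × 100
⇒ 41 400

Aged 0–14: 41 400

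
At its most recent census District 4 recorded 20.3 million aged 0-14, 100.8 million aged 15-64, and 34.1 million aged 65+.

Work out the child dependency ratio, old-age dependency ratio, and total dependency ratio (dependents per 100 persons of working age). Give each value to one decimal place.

Youth dependency ratio: 20.1
Old-age dependency ratio: 33.8
Total dependency ratio: 54.0

Youth dependency ratio = 20.3 / 100.8 × 100 = 20.1
Old-age dependency ratio = 34.1 / 100.8 × 100 = 33.8
Total dependency ratio = (20.3 + 34.1) / 100.8 × 100 = 54.4 / 100.8 × 100 = 54.0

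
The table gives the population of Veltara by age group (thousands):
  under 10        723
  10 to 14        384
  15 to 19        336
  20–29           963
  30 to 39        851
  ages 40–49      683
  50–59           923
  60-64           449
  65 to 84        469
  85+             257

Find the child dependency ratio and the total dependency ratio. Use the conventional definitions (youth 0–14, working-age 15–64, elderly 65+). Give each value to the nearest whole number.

Youth dependency ratio: 26
Total dependency ratio: 44

0–14: 723 + 384 = 1 107
15–64: 336 + 963 + 851 + 683 + 923 + 449 = 4 205
65+: 469 + 257 = 726
Youth dependency ratio = 1 107 / 4 205 × 100 = 26
Total dependency ratio = (1 107 + 726) / 4 205 × 100 = 1 833 / 4 205 × 100 = 44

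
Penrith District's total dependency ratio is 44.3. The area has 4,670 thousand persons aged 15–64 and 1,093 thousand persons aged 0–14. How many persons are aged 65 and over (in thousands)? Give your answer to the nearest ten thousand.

Total dependency ratio = (youth + elderly) / working-age × 100
44.3 = (1,093 + E) / 4,670 × 100
⇒ 980

Aged 65 and over: 980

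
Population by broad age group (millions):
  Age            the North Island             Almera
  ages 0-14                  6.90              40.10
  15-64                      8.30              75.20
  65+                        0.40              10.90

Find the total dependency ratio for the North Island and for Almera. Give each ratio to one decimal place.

the North Island: (6.90 + 0.40) / 8.30 × 100 = 7.30 / 8.30 × 100 = 88.0
Almera: (40.10 + 10.90) / 75.20 × 100 = 51.00 / 75.20 × 100 = 67.8

the North Island: 88.0
Almera: 67.8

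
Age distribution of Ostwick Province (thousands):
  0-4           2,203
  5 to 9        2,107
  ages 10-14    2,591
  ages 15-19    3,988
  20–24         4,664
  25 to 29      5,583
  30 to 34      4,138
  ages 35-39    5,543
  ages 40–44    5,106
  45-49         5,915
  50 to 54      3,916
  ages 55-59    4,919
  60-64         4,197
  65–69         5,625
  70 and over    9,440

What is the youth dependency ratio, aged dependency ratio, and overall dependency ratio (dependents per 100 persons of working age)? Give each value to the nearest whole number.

0–14: 2,203 + 2,107 + 2,591 = 6,901
15–64: 3,988 + 4,664 + 5,583 + 4,138 + 5,543 + 5,106 + 5,915 + 3,916 + 4,919 + 4,197 = 47,969
65+: 5,625 + 9,440 = 15,065
Youth dependency ratio = 6,901 / 47,969 × 100 = 14
Old-age dependency ratio = 15,065 / 47,969 × 100 = 31
Total dependency ratio = (6,901 + 15,065) / 47,969 × 100 = 21,966 / 47,969 × 100 = 46

Youth dependency ratio: 14
Old-age dependency ratio: 31
Total dependency ratio: 46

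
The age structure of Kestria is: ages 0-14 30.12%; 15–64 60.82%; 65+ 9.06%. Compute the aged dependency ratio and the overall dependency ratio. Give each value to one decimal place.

Old-age dependency ratio = 9.06 / 60.82 × 100 = 14.9
Total dependency ratio = (30.12 + 9.06) / 60.82 × 100 = 39.18 / 60.82 × 100 = 64.4

Old-age dependency ratio: 14.9
Total dependency ratio: 64.4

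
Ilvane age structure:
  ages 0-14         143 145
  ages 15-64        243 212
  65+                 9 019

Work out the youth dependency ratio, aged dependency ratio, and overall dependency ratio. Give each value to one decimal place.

Youth dependency ratio = 143 145 / 243 212 × 100 = 58.9
Old-age dependency ratio = 9 019 / 243 212 × 100 = 3.7
Total dependency ratio = (143 145 + 9 019) / 243 212 × 100 = 152 164 / 243 212 × 100 = 62.6

Youth dependency ratio: 58.9
Old-age dependency ratio: 3.7
Total dependency ratio: 62.6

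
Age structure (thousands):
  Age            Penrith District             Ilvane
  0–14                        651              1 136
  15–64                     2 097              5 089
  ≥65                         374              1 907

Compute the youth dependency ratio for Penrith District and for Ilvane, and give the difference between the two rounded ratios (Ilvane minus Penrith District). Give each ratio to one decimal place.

Penrith District: 651 / 2 097 × 100 = 31.0
Ilvane: 1 136 / 5 089 × 100 = 22.3

Penrith District: 31.0
Ilvane: 22.3
Difference: -8.7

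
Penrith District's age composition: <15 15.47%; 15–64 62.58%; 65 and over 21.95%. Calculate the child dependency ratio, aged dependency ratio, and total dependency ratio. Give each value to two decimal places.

Youth dependency ratio = 15.47 / 62.58 × 100 = 24.72
Old-age dependency ratio = 21.95 / 62.58 × 100 = 35.08
Total dependency ratio = (15.47 + 21.95) / 62.58 × 100 = 37.42 / 62.58 × 100 = 59.80

Youth dependency ratio: 24.72
Old-age dependency ratio: 35.08
Total dependency ratio: 59.80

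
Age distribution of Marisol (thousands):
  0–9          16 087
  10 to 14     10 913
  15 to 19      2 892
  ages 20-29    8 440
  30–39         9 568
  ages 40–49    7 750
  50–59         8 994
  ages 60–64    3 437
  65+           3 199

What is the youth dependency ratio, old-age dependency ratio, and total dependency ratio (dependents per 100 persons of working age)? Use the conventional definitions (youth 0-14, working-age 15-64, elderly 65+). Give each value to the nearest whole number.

0–14: 16 087 + 10 913 = 27 000
15–64: 2 892 + 8 440 + 9 568 + 7 750 + 8 994 + 3 437 = 41 081
65+: 3 199
Youth dependency ratio = 27 000 / 41 081 × 100 = 66
Old-age dependency ratio = 3 199 / 41 081 × 100 = 8
Total dependency ratio = (27 000 + 3 199) / 41 081 × 100 = 30 199 / 41 081 × 100 = 74

Youth dependency ratio: 66
Old-age dependency ratio: 8
Total dependency ratio: 74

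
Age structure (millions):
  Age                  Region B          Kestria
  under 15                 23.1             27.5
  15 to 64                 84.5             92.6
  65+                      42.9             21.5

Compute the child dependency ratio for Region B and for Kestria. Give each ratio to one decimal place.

Region B: 23.1 / 84.5 × 100 = 27.3
Kestria: 27.5 / 92.6 × 100 = 29.7

Region B: 27.3
Kestria: 29.7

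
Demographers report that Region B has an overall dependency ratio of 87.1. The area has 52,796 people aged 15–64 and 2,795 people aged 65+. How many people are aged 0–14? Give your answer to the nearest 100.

Aged 0–14: 43,200

Total dependency ratio = (youth + elderly) / working-age × 100
87.1 = (Y + 2,795) / 52,796 × 100
⇒ 43,200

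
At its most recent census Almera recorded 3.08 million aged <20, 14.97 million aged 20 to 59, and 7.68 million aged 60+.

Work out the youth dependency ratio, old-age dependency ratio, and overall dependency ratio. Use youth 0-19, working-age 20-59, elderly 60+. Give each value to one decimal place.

Youth dependency ratio: 20.6
Old-age dependency ratio: 51.3
Total dependency ratio: 71.9

Youth dependency ratio = 3.08 / 14.97 × 100 = 20.6
Old-age dependency ratio = 7.68 / 14.97 × 100 = 51.3
Total dependency ratio = (3.08 + 7.68) / 14.97 × 100 = 10.76 / 14.97 × 100 = 71.9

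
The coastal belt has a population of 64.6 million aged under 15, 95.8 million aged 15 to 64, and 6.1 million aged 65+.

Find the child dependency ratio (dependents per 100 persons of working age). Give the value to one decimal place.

Youth dependency ratio = 64.6 / 95.8 × 100 = 67.4

Youth dependency ratio: 67.4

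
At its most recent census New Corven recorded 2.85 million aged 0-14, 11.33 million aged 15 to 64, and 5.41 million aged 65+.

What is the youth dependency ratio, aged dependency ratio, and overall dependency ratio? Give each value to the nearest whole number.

Youth dependency ratio: 25
Old-age dependency ratio: 48
Total dependency ratio: 73

Youth dependency ratio = 2.85 / 11.33 × 100 = 25
Old-age dependency ratio = 5.41 / 11.33 × 100 = 48
Total dependency ratio = (2.85 + 5.41) / 11.33 × 100 = 8.26 / 11.33 × 100 = 73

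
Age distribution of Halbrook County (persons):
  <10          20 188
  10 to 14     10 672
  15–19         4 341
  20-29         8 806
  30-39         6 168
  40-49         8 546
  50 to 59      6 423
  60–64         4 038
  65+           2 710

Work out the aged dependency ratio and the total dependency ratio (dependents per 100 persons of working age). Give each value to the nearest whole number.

0–14: 20 188 + 10 672 = 30 860
15–64: 4 341 + 8 806 + 6 168 + 8 546 + 6 423 + 4 038 = 38 322
65+: 2 710
Old-age dependency ratio = 2 710 / 38 322 × 100 = 7
Total dependency ratio = (30 860 + 2 710) / 38 322 × 100 = 33 570 / 38 322 × 100 = 88

Old-age dependency ratio: 7
Total dependency ratio: 88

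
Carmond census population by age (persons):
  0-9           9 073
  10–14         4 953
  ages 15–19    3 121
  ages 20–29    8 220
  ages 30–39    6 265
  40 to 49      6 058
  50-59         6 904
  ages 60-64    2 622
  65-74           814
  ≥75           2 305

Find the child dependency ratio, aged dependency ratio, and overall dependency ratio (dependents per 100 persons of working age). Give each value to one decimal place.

0–14: 9 073 + 4 953 = 14 026
15–64: 3 121 + 8 220 + 6 265 + 6 058 + 6 904 + 2 622 = 33 190
65+: 814 + 2 305 = 3 119
Youth dependency ratio = 14 026 / 33 190 × 100 = 42.3
Old-age dependency ratio = 3 119 / 33 190 × 100 = 9.4
Total dependency ratio = (14 026 + 3 119) / 33 190 × 100 = 17 145 / 33 190 × 100 = 51.7

Youth dependency ratio: 42.3
Old-age dependency ratio: 9.4
Total dependency ratio: 51.7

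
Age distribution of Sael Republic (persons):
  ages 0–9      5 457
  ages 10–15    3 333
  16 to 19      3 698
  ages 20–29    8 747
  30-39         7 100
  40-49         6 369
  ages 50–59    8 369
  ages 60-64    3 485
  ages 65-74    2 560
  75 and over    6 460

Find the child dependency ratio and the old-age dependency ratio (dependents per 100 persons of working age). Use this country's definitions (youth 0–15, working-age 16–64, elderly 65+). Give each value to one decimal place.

Youth dependency ratio: 23.3
Old-age dependency ratio: 23.9

0–15: 5 457 + 3 333 = 8 790
16–64: 3 698 + 8 747 + 7 100 + 6 369 + 8 369 + 3 485 = 37 768
65+: 2 560 + 6 460 = 9 020
Youth dependency ratio = 8 790 / 37 768 × 100 = 23.3
Old-age dependency ratio = 9 020 / 37 768 × 100 = 23.9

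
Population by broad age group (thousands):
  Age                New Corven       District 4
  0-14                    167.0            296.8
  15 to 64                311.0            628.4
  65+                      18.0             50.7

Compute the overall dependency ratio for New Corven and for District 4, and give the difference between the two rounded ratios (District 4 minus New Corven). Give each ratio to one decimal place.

New Corven: (167.0 + 18.0) / 311.0 × 100 = 185.0 / 311.0 × 100 = 59.5
District 4: (296.8 + 50.7) / 628.4 × 100 = 347.5 / 628.4 × 100 = 55.3

New Corven: 59.5
District 4: 55.3
Difference: -4.2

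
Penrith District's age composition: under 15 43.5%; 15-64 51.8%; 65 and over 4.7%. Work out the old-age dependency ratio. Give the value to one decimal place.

Old-age dependency ratio = 4.7 / 51.8 × 100 = 9.1

Old-age dependency ratio: 9.1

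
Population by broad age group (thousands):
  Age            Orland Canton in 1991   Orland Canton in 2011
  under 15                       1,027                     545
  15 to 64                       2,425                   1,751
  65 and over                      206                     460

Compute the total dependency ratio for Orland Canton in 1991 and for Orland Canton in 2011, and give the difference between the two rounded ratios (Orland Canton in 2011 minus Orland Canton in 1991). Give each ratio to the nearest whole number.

Orland Canton in 1991: (1,027 + 206) / 2,425 × 100 = 1,233 / 2,425 × 100 = 51
Orland Canton in 2011: (545 + 460) / 1,751 × 100 = 1,005 / 1,751 × 100 = 57

Orland Canton in 1991: 51
Orland Canton in 2011: 57
Difference: +6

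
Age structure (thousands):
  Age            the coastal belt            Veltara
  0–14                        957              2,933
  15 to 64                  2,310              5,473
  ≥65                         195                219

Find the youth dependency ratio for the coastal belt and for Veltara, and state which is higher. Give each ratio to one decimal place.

the coastal belt: 957 / 2,310 × 100 = 41.4
Veltara: 2,933 / 5,473 × 100 = 53.6

the coastal belt: 41.4
Veltara: 53.6
Higher: Veltara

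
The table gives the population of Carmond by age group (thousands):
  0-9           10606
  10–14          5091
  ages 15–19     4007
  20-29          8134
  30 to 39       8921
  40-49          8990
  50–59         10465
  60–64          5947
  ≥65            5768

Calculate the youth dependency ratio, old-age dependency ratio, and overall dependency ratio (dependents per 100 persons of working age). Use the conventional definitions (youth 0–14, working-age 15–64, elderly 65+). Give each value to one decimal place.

0–14: 10606 + 5091 = 15697
15–64: 4007 + 8134 + 8921 + 8990 + 10465 + 5947 = 46464
65+: 5768
Youth dependency ratio = 15697 / 46464 × 100 = 33.8
Old-age dependency ratio = 5768 / 46464 × 100 = 12.4
Total dependency ratio = (15697 + 5768) / 46464 × 100 = 21465 / 46464 × 100 = 46.2

Youth dependency ratio: 33.8
Old-age dependency ratio: 12.4
Total dependency ratio: 46.2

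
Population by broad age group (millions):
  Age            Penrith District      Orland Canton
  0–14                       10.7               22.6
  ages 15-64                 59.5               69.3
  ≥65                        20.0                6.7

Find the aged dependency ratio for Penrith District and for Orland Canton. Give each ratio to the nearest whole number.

Penrith District: 20.0 / 59.5 × 100 = 34
Orland Canton: 6.7 / 69.3 × 100 = 10

Penrith District: 34
Orland Canton: 10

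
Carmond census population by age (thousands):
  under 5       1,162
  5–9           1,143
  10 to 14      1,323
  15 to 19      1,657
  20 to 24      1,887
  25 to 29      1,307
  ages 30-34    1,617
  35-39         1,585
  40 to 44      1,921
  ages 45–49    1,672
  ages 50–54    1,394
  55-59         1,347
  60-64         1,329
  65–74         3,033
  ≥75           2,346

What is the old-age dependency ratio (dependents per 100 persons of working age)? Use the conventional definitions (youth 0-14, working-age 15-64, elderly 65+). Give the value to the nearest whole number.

Old-age dependency ratio: 34

0–14: 1,162 + 1,143 + 1,323 = 3,628
15–64: 1,657 + 1,887 + 1,307 + 1,617 + 1,585 + 1,921 + 1,672 + 1,394 + 1,347 + 1,329 = 15,716
65+: 3,033 + 2,346 = 5,379
Old-age dependency ratio = 5,379 / 15,716 × 100 = 34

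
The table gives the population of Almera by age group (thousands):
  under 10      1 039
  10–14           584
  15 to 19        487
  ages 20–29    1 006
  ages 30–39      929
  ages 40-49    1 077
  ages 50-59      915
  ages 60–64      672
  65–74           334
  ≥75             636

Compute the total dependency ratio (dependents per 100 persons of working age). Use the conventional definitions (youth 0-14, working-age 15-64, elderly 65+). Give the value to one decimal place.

Total dependency ratio: 51.0

0–14: 1 039 + 584 = 1 623
15–64: 487 + 1 006 + 929 + 1 077 + 915 + 672 = 5 086
65+: 334 + 636 = 970
Total dependency ratio = (1 623 + 970) / 5 086 × 100 = 2 593 / 5 086 × 100 = 51.0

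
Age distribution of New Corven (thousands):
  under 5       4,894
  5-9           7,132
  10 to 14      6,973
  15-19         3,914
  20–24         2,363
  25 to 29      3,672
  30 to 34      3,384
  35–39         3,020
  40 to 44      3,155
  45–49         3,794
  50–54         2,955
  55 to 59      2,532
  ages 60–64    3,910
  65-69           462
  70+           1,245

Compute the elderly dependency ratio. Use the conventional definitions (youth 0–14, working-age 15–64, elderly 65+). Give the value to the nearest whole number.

Old-age dependency ratio: 5

0–14: 4,894 + 7,132 + 6,973 = 18,999
15–64: 3,914 + 2,363 + 3,672 + 3,384 + 3,020 + 3,155 + 3,794 + 2,955 + 2,532 + 3,910 = 32,699
65+: 462 + 1,245 = 1,707
Old-age dependency ratio = 1,707 / 32,699 × 100 = 5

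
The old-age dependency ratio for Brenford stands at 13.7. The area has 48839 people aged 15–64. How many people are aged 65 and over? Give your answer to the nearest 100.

Aged 65 and over: 6700

Old-age dependency ratio = elderly / working-age × 100
13.7 = E / 48839 × 100
⇒ 6700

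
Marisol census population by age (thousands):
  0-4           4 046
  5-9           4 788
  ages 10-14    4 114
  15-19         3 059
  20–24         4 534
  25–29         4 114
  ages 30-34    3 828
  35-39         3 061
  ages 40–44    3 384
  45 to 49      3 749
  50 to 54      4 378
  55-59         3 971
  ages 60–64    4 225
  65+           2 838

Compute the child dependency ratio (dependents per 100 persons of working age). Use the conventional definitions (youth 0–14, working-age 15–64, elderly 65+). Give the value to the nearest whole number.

Youth dependency ratio: 34

0–14: 4 046 + 4 788 + 4 114 = 12 948
15–64: 3 059 + 4 534 + 4 114 + 3 828 + 3 061 + 3 384 + 3 749 + 4 378 + 3 971 + 4 225 = 38 303
65+: 2 838
Youth dependency ratio = 12 948 / 38 303 × 100 = 34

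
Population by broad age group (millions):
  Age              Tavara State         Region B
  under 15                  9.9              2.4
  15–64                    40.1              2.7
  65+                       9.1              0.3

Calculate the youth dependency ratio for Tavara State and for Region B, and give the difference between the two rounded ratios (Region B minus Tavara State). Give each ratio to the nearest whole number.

Tavara State: 25
Region B: 89
Difference: +64

Tavara State: 9.9 / 40.1 × 100 = 25
Region B: 2.4 / 2.7 × 100 = 89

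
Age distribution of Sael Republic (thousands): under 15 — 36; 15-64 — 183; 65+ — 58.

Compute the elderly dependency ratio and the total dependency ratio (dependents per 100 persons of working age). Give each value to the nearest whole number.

Old-age dependency ratio = 58 / 183 × 100 = 32
Total dependency ratio = (36 + 58) / 183 × 100 = 94 / 183 × 100 = 51

Old-age dependency ratio: 32
Total dependency ratio: 51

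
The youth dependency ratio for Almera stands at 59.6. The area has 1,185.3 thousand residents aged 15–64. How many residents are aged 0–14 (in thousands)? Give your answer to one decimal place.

Youth dependency ratio = youth / working-age × 100
59.6 = Y / 1,185.3 × 100
⇒ 706.4

Aged 0–14: 706.4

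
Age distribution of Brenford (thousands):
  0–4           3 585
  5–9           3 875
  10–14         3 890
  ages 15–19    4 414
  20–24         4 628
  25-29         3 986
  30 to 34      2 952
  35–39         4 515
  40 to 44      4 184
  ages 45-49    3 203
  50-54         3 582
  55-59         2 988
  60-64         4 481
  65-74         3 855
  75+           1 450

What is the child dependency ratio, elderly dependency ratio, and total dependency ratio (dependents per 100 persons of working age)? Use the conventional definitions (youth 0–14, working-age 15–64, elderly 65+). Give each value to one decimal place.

0–14: 3 585 + 3 875 + 3 890 = 11 350
15–64: 4 414 + 4 628 + 3 986 + 2 952 + 4 515 + 4 184 + 3 203 + 3 582 + 2 988 + 4 481 = 38 933
65+: 3 855 + 1 450 = 5 305
Youth dependency ratio = 11 350 / 38 933 × 100 = 29.2
Old-age dependency ratio = 5 305 / 38 933 × 100 = 13.6
Total dependency ratio = (11 350 + 5 305) / 38 933 × 100 = 16 655 / 38 933 × 100 = 42.8

Youth dependency ratio: 29.2
Old-age dependency ratio: 13.6
Total dependency ratio: 42.8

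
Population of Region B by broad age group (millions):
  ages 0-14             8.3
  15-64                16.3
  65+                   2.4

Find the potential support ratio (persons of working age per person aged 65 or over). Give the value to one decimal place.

Potential support ratio: 6.8

Potential support ratio = 16.3 / 2.4 = 6.8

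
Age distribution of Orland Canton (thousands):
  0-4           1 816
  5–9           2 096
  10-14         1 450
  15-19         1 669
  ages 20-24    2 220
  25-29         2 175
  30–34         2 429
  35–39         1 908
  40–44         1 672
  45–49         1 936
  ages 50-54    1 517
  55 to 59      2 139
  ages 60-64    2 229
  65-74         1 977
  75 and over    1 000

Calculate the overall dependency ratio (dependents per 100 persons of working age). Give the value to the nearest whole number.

Total dependency ratio: 42

0–14: 1 816 + 2 096 + 1 450 = 5 362
15–64: 1 669 + 2 220 + 2 175 + 2 429 + 1 908 + 1 672 + 1 936 + 1 517 + 2 139 + 2 229 = 19 894
65+: 1 977 + 1 000 = 2 977
Total dependency ratio = (5 362 + 2 977) / 19 894 × 100 = 8 339 / 19 894 × 100 = 42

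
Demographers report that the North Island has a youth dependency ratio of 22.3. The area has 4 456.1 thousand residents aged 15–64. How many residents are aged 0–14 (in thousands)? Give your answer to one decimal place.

Aged 0–14: 993.7

Youth dependency ratio = youth / working-age × 100
22.3 = Y / 4 456.1 × 100
⇒ 993.7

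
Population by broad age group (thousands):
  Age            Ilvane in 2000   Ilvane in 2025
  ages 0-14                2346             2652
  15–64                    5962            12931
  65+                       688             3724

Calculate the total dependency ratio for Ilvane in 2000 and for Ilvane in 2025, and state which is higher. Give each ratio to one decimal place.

Ilvane in 2000: 50.9
Ilvane in 2025: 49.3
Higher: Ilvane in 2000

Ilvane in 2000: (2346 + 688) / 5962 × 100 = 3034 / 5962 × 100 = 50.9
Ilvane in 2025: (2652 + 3724) / 12931 × 100 = 6376 / 12931 × 100 = 49.3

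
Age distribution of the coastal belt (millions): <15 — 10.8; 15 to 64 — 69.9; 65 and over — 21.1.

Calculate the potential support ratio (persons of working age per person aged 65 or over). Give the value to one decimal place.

Potential support ratio: 3.3

Potential support ratio = 69.9 / 21.1 = 3.3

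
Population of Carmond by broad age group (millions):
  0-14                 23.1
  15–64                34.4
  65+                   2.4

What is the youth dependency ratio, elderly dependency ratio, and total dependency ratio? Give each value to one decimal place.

Youth dependency ratio = 23.1 / 34.4 × 100 = 67.2
Old-age dependency ratio = 2.4 / 34.4 × 100 = 7.0
Total dependency ratio = (23.1 + 2.4) / 34.4 × 100 = 25.5 / 34.4 × 100 = 74.1

Youth dependency ratio: 67.2
Old-age dependency ratio: 7.0
Total dependency ratio: 74.1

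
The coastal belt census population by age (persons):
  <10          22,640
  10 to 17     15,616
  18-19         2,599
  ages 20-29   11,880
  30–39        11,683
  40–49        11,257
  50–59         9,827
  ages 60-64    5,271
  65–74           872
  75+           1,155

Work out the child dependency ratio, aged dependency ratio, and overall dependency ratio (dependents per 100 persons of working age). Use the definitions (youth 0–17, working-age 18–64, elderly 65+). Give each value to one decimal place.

Youth dependency ratio: 72.8
Old-age dependency ratio: 3.9
Total dependency ratio: 76.7

0–17: 22,640 + 15,616 = 38,256
18–64: 2,599 + 11,880 + 11,683 + 11,257 + 9,827 + 5,271 = 52,517
65+: 872 + 1,155 = 2,027
Youth dependency ratio = 38,256 / 52,517 × 100 = 72.8
Old-age dependency ratio = 2,027 / 52,517 × 100 = 3.9
Total dependency ratio = (38,256 + 2,027) / 52,517 × 100 = 40,283 / 52,517 × 100 = 76.7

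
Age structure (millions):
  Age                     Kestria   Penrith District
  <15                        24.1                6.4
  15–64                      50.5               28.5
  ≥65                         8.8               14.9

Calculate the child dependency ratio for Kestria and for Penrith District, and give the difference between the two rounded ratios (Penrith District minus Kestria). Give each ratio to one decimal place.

Kestria: 24.1 / 50.5 × 100 = 47.7
Penrith District: 6.4 / 28.5 × 100 = 22.5

Kestria: 47.7
Penrith District: 22.5
Difference: -25.2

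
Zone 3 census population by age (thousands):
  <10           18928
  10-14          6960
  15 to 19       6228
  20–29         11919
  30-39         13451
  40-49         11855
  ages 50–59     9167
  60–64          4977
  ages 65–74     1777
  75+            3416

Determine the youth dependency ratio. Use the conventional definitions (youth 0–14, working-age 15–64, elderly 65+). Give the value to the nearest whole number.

Youth dependency ratio: 45

0–14: 18928 + 6960 = 25888
15–64: 6228 + 11919 + 13451 + 11855 + 9167 + 4977 = 57597
65+: 1777 + 3416 = 5193
Youth dependency ratio = 25888 / 57597 × 100 = 45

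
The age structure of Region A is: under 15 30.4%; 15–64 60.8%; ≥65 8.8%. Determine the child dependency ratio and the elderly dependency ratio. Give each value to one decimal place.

Youth dependency ratio = 30.4 / 60.8 × 100 = 50.0
Old-age dependency ratio = 8.8 / 60.8 × 100 = 14.5

Youth dependency ratio: 50.0
Old-age dependency ratio: 14.5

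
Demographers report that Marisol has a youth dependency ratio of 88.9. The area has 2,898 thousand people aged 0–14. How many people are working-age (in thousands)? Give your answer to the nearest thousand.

Working-age: 3,260

Youth dependency ratio = youth / working-age × 100
88.9 = 2,898 / W × 100
⇒ 3,260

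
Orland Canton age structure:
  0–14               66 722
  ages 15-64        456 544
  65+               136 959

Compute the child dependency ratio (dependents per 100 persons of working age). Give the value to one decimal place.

Youth dependency ratio: 14.6

Youth dependency ratio = 66 722 / 456 544 × 100 = 14.6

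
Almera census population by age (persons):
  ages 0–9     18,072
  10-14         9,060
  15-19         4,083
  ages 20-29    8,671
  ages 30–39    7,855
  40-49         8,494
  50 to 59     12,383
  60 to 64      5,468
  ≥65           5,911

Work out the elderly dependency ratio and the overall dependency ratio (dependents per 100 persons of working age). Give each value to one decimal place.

0–14: 18,072 + 9,060 = 27,132
15–64: 4,083 + 8,671 + 7,855 + 8,494 + 12,383 + 5,468 = 46,954
65+: 5,911
Old-age dependency ratio = 5,911 / 46,954 × 100 = 12.6
Total dependency ratio = (27,132 + 5,911) / 46,954 × 100 = 33,043 / 46,954 × 100 = 70.4

Old-age dependency ratio: 12.6
Total dependency ratio: 70.4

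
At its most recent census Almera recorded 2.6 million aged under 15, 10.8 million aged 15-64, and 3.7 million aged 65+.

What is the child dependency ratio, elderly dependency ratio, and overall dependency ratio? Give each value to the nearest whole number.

Youth dependency ratio = 2.6 / 10.8 × 100 = 24
Old-age dependency ratio = 3.7 / 10.8 × 100 = 34
Total dependency ratio = (2.6 + 3.7) / 10.8 × 100 = 6.3 / 10.8 × 100 = 58

Youth dependency ratio: 24
Old-age dependency ratio: 34
Total dependency ratio: 58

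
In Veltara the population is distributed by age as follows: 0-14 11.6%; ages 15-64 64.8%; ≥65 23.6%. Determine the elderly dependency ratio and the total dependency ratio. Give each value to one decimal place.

Old-age dependency ratio = 23.6 / 64.8 × 100 = 36.4
Total dependency ratio = (11.6 + 23.6) / 64.8 × 100 = 35.2 / 64.8 × 100 = 54.3

Old-age dependency ratio: 36.4
Total dependency ratio: 54.3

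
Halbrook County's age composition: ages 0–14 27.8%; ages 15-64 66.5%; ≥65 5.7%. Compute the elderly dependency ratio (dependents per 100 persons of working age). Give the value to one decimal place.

Old-age dependency ratio = 5.7 / 66.5 × 100 = 8.6

Old-age dependency ratio: 8.6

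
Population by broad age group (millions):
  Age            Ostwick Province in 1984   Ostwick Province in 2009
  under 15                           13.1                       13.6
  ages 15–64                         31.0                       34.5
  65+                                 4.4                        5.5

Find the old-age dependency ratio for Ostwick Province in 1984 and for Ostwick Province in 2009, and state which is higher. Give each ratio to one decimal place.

Ostwick Province in 1984: 14.2
Ostwick Province in 2009: 15.9
Higher: Ostwick Province in 2009

Ostwick Province in 1984: 4.4 / 31.0 × 100 = 14.2
Ostwick Province in 2009: 5.5 / 34.5 × 100 = 15.9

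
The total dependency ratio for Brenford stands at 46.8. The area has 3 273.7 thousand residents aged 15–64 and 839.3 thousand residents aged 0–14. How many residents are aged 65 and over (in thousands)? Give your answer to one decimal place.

Aged 65 and over: 692.8

Total dependency ratio = (youth + elderly) / working-age × 100
46.8 = (839.3 + E) / 3 273.7 × 100
⇒ 692.8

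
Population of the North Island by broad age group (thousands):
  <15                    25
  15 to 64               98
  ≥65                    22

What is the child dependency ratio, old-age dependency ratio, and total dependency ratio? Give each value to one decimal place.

Youth dependency ratio: 25.5
Old-age dependency ratio: 22.4
Total dependency ratio: 48.0

Youth dependency ratio = 25 / 98 × 100 = 25.5
Old-age dependency ratio = 22 / 98 × 100 = 22.4
Total dependency ratio = (25 + 22) / 98 × 100 = 47 / 98 × 100 = 48.0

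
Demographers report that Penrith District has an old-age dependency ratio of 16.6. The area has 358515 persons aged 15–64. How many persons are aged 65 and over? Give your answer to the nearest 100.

Aged 65 and over: 59500

Old-age dependency ratio = elderly / working-age × 100
16.6 = E / 358515 × 100
⇒ 59500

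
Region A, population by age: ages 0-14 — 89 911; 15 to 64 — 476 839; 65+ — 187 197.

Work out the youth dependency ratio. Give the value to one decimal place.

Youth dependency ratio = 89 911 / 476 839 × 100 = 18.9

Youth dependency ratio: 18.9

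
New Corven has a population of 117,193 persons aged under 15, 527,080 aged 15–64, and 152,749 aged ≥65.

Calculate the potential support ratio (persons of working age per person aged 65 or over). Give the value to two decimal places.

Potential support ratio = 527,080 / 152,749 = 3.45

Potential support ratio: 3.45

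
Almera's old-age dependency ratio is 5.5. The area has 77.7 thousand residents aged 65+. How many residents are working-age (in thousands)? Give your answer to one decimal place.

Old-age dependency ratio = elderly / working-age × 100
5.5 = 77.7 / W × 100
⇒ 1 412.7

Working-age: 1 412.7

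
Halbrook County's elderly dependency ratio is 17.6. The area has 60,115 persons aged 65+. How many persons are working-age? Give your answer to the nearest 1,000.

Working-age: 342,000

Old-age dependency ratio = elderly / working-age × 100
17.6 = 60,115 / W × 100
⇒ 342,000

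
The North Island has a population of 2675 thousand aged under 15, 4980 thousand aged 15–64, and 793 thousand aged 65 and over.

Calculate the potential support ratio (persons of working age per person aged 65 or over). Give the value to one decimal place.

Potential support ratio: 6.3

Potential support ratio = 4980 / 793 = 6.3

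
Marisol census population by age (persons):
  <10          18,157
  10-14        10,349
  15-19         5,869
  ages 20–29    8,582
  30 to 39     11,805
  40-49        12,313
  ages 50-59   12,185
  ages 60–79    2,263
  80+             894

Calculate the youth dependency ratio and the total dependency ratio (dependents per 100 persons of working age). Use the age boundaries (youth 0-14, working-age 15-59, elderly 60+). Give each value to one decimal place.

0–14: 18,157 + 10,349 = 28,506
15–59: 5,869 + 8,582 + 11,805 + 12,313 + 12,185 = 50,754
60+: 2,263 + 894 = 3,157
Youth dependency ratio = 28,506 / 50,754 × 100 = 56.2
Total dependency ratio = (28,506 + 3,157) / 50,754 × 100 = 31,663 / 50,754 × 100 = 62.4

Youth dependency ratio: 56.2
Total dependency ratio: 62.4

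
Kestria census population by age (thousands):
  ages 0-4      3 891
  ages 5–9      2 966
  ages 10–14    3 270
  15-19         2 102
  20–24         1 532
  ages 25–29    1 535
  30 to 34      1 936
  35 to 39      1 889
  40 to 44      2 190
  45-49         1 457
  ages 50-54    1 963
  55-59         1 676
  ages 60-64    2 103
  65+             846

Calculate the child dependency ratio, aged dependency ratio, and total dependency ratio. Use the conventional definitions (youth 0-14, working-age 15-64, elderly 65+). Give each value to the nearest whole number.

Youth dependency ratio: 55
Old-age dependency ratio: 5
Total dependency ratio: 60

0–14: 3 891 + 2 966 + 3 270 = 10 127
15–64: 2 102 + 1 532 + 1 535 + 1 936 + 1 889 + 2 190 + 1 457 + 1 963 + 1 676 + 2 103 = 18 383
65+: 846
Youth dependency ratio = 10 127 / 18 383 × 100 = 55
Old-age dependency ratio = 846 / 18 383 × 100 = 5
Total dependency ratio = (10 127 + 846) / 18 383 × 100 = 10 973 / 18 383 × 100 = 60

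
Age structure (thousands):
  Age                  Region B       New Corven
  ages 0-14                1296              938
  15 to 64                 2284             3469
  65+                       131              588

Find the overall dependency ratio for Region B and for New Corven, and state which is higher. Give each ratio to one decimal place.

Region B: (1296 + 131) / 2284 × 100 = 1427 / 2284 × 100 = 62.5
New Corven: (938 + 588) / 3469 × 100 = 1526 / 3469 × 100 = 44.0

Region B: 62.5
New Corven: 44.0
Higher: Region B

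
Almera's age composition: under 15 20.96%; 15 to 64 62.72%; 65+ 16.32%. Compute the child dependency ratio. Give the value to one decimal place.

Youth dependency ratio = 20.96 / 62.72 × 100 = 33.4

Youth dependency ratio: 33.4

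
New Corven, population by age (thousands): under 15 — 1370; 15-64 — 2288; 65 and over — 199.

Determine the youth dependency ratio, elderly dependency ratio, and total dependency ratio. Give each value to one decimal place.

Youth dependency ratio = 1370 / 2288 × 100 = 59.9
Old-age dependency ratio = 199 / 2288 × 100 = 8.7
Total dependency ratio = (1370 + 199) / 2288 × 100 = 1569 / 2288 × 100 = 68.6

Youth dependency ratio: 59.9
Old-age dependency ratio: 8.7
Total dependency ratio: 68.6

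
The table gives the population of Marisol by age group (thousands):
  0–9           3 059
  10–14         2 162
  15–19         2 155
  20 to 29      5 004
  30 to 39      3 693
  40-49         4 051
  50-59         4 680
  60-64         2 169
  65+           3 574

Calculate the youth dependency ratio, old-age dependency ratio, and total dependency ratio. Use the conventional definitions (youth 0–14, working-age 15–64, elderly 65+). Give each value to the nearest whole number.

Youth dependency ratio: 24
Old-age dependency ratio: 16
Total dependency ratio: 40

0–14: 3 059 + 2 162 = 5 221
15–64: 2 155 + 5 004 + 3 693 + 4 051 + 4 680 + 2 169 = 21 752
65+: 3 574
Youth dependency ratio = 5 221 / 21 752 × 100 = 24
Old-age dependency ratio = 3 574 / 21 752 × 100 = 16
Total dependency ratio = (5 221 + 3 574) / 21 752 × 100 = 8 795 / 21 752 × 100 = 40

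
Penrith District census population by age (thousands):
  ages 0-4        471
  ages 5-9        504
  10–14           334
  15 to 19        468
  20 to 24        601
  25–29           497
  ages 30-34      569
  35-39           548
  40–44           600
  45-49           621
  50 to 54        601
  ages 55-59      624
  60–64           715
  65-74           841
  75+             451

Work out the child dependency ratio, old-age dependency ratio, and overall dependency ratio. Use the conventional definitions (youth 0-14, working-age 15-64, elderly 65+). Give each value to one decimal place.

0–14: 471 + 504 + 334 = 1 309
15–64: 468 + 601 + 497 + 569 + 548 + 600 + 621 + 601 + 624 + 715 = 5 844
65+: 841 + 451 = 1 292
Youth dependency ratio = 1 309 / 5 844 × 100 = 22.4
Old-age dependency ratio = 1 292 / 5 844 × 100 = 22.1
Total dependency ratio = (1 309 + 1 292) / 5 844 × 100 = 2 601 / 5 844 × 100 = 44.5

Youth dependency ratio: 22.4
Old-age dependency ratio: 22.1
Total dependency ratio: 44.5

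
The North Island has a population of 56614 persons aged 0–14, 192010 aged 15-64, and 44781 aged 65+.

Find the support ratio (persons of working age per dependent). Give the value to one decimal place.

Support ratio: 1.9

Support ratio = 192010 / (56614 + 44781) = 192010 / 101395 = 1.9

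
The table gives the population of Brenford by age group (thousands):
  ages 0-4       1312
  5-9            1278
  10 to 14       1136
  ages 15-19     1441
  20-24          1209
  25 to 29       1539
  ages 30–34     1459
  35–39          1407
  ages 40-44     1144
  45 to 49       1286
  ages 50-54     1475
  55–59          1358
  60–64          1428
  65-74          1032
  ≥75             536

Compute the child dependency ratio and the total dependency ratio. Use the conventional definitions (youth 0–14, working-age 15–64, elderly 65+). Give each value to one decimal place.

Youth dependency ratio: 27.1
Total dependency ratio: 38.5

0–14: 1312 + 1278 + 1136 = 3726
15–64: 1441 + 1209 + 1539 + 1459 + 1407 + 1144 + 1286 + 1475 + 1358 + 1428 = 13746
65+: 1032 + 536 = 1568
Youth dependency ratio = 3726 / 13746 × 100 = 27.1
Total dependency ratio = (3726 + 1568) / 13746 × 100 = 5294 / 13746 × 100 = 38.5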